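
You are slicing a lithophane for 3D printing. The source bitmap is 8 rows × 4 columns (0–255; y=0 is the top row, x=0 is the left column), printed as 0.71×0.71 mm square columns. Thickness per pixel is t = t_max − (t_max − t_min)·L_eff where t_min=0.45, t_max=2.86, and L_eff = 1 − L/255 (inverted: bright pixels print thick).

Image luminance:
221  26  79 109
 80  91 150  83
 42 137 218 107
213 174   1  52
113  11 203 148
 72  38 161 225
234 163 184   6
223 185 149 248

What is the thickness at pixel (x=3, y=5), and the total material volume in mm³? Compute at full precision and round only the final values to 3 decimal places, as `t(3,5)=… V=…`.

span = t_max - t_min = 2.86 - 0.45 = 2.410
L(3,5) = 225, L_eff = 1 - 225/255 = 0.117647 (inverted)
t(3,5) = 2.86 - 2.410·0.117647 = 2.576
Σt over all 8·4 pixels = 227731/4250 ≈ 53.5837647
V = pitch²·Σt = 0.71²·227731/4250 = 27.012

t(3,5)=2.576 V=27.012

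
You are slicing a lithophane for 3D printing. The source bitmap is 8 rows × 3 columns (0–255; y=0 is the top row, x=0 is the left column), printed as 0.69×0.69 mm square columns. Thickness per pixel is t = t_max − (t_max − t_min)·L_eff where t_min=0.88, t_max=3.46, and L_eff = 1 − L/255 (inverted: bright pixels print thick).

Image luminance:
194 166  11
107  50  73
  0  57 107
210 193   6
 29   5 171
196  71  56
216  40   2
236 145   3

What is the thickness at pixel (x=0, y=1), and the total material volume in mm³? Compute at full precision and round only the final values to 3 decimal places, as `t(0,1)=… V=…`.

t(0,1)=1.963 V=21.346

span = t_max - t_min = 3.46 - 0.88 = 2.580
L(0,1) = 107, L_eff = 1 - 107/255 = 0.580392 (inverted)
t(0,1) = 3.46 - 2.580·0.580392 = 1.963
Σt over all 8·3 pixels = 95276/2125 ≈ 44.8357647
V = pitch²·Σt = 0.69²·95276/2125 = 21.346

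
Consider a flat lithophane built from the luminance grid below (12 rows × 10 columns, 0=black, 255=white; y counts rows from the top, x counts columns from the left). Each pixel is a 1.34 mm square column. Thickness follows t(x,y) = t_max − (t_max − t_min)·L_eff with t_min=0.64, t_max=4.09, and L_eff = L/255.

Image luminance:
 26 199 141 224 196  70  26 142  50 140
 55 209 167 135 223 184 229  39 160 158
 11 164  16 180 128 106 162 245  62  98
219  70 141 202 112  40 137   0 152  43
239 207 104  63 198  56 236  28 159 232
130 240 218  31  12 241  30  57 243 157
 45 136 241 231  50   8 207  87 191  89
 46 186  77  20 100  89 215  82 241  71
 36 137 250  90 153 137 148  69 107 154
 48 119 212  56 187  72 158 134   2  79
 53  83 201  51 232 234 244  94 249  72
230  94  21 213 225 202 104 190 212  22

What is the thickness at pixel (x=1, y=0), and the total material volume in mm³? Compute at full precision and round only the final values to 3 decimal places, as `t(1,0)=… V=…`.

span = t_max - t_min = 4.09 - 0.64 = 3.450
L(1,0) = 199, L_eff = 199/255 = 0.780392
t(1,0) = 4.09 - 3.450·0.780392 = 1.398
Σt over all 12·10 pixels = 118154/425 ≈ 278.0094118
V = pitch²·Σt = 1.34²·118154/425 = 499.194

t(1,0)=1.398 V=499.194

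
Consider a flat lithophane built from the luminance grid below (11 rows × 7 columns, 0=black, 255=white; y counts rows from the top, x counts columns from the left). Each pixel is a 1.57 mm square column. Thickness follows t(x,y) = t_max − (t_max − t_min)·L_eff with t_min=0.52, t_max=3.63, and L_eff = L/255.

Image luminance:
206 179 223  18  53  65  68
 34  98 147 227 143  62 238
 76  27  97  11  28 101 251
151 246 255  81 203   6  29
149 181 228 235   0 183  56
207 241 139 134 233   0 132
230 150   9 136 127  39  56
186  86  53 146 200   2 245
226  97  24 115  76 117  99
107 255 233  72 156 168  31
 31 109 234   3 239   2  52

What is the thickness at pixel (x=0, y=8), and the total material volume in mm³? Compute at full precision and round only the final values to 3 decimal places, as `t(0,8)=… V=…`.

span = t_max - t_min = 3.63 - 0.52 = 3.110
L(0,8) = 226, L_eff = 226/255 = 0.886275
t(0,8) = 3.63 - 3.110·0.886275 = 0.874
Σt over all 11·7 pixels = 1385611/8500 ≈ 163.0130588
V = pitch²·Σt = 1.57²·1385611/8500 = 401.811

t(0,8)=0.874 V=401.811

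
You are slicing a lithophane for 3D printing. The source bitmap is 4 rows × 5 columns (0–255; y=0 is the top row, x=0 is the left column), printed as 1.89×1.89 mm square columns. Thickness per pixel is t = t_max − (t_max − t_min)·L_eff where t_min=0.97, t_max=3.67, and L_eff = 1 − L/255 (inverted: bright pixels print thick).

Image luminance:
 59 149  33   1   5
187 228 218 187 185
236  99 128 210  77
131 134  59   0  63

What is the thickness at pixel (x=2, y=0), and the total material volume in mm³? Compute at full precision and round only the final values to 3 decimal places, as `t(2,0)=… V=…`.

t(2,0)=1.319 V=159.656

span = t_max - t_min = 3.67 - 0.97 = 2.700
L(2,0) = 33, L_eff = 1 - 33/255 = 0.870588 (inverted)
t(2,0) = 3.67 - 2.700·0.870588 = 1.319
Σt over all 4·5 pixels = 37991/850 ≈ 44.6952941
V = pitch²·Σt = 1.89²·37991/850 = 159.656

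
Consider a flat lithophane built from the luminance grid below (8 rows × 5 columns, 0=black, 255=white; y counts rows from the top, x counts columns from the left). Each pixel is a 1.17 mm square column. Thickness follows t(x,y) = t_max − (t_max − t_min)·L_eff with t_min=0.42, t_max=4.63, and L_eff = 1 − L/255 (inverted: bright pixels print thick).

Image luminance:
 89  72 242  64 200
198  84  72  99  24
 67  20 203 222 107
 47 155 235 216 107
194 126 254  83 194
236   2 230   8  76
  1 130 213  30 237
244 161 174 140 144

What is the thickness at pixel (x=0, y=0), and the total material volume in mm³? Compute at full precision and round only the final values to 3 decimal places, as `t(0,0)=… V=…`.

t(0,0)=1.889 V=145.039

span = t_max - t_min = 4.63 - 0.42 = 4.210
L(0,0) = 89, L_eff = 1 - 89/255 = 0.650980 (inverted)
t(0,0) = 4.63 - 4.210·0.650980 = 1.889
Σt over all 8·5 pixels = 9006/85 ≈ 105.9529412
V = pitch²·Σt = 1.17²·9006/85 = 145.039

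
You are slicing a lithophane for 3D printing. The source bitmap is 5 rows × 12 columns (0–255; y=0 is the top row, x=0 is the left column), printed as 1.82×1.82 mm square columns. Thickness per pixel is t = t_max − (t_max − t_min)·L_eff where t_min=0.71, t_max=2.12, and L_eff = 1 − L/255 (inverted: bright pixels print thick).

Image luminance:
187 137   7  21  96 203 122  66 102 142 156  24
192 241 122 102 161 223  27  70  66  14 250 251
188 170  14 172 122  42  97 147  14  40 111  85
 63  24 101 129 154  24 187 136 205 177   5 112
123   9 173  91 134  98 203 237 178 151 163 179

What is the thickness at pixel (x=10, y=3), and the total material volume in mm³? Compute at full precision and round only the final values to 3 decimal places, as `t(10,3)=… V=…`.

t(10,3)=0.738 V=273.713

span = t_max - t_min = 2.12 - 0.71 = 1.410
L(10,3) = 5, L_eff = 1 - 5/255 = 0.980392 (inverted)
t(10,3) = 2.12 - 1.410·0.980392 = 0.738
Σt over all 5·12 pixels = 35119/425 ≈ 82.6329412
V = pitch²·Σt = 1.82²·35119/425 = 273.713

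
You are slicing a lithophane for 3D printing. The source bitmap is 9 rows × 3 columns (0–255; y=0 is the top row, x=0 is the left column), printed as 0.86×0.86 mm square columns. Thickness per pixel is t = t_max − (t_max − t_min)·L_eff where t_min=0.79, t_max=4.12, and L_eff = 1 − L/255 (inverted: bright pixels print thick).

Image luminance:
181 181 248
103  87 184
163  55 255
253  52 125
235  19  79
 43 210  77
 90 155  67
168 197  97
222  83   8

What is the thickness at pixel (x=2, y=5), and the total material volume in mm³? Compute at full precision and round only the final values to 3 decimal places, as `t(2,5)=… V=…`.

t(2,5)=1.796 V=50.903

span = t_max - t_min = 4.12 - 0.79 = 3.330
L(2,5) = 77, L_eff = 1 - 77/255 = 0.698039 (inverted)
t(2,5) = 4.12 - 3.330·0.698039 = 1.796
Σt over all 9·3 pixels = 146253/2125 ≈ 68.8249412
V = pitch²·Σt = 0.86²·146253/2125 = 50.903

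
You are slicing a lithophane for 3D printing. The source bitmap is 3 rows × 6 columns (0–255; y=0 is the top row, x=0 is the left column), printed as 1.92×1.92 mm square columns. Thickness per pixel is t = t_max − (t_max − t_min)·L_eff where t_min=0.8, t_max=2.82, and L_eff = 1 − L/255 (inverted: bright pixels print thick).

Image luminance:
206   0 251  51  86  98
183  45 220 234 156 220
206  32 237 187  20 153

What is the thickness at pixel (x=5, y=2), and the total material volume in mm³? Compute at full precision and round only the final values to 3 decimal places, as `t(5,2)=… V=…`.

t(5,2)=2.012 V=128.572

span = t_max - t_min = 2.82 - 0.8 = 2.020
L(5,2) = 153, L_eff = 1 - 153/255 = 0.400000 (inverted)
t(5,2) = 2.82 - 2.020·0.400000 = 2.012
Σt over all 3·6 pixels = 88937/2550 ≈ 34.8772549
V = pitch²·Σt = 1.92²·88937/2550 = 128.572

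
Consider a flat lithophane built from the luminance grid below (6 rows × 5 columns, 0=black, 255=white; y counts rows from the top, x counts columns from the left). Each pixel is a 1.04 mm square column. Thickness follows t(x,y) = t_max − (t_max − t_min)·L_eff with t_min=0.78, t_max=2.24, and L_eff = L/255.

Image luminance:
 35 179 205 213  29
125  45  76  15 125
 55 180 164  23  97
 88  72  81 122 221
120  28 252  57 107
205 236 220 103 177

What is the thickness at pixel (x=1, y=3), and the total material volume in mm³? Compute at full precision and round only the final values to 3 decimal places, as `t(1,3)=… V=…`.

span = t_max - t_min = 2.24 - 0.78 = 1.460
L(1,3) = 72, L_eff = 72/255 = 0.282353
t(1,3) = 2.24 - 1.460·0.282353 = 1.828
Σt over all 6·5 pixels = 6941/150 ≈ 46.2733333
V = pitch²·Σt = 1.04²·6941/150 = 50.049

t(1,3)=1.828 V=50.049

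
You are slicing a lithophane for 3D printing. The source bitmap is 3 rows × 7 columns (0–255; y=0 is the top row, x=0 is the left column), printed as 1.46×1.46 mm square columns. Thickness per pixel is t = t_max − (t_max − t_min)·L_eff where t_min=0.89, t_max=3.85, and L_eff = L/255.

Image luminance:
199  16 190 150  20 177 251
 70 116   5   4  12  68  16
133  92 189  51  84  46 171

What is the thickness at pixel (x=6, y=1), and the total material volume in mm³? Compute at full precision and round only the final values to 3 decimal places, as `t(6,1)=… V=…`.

t(6,1)=3.664 V=121.369

span = t_max - t_min = 3.85 - 0.89 = 2.960
L(6,1) = 16, L_eff = 16/255 = 0.062745
t(6,1) = 3.85 - 2.960·0.062745 = 3.664
Σt over all 3·7 pixels = 290383/5100 ≈ 56.9378431
V = pitch²·Σt = 1.46²·290383/5100 = 121.369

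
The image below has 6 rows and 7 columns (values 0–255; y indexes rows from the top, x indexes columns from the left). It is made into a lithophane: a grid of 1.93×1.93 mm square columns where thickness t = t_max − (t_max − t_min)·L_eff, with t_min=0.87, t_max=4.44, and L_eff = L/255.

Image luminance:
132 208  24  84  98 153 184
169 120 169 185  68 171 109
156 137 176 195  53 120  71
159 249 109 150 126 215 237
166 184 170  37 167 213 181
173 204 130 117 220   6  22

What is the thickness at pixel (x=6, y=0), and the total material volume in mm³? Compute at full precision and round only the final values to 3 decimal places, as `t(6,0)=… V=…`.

t(6,0)=1.864 V=380.841

span = t_max - t_min = 4.44 - 0.87 = 3.570
L(6,0) = 184, L_eff = 184/255 = 0.721569
t(6,0) = 4.44 - 3.570·0.721569 = 1.864
Σt over all 6·7 pixels = 102.242
V = pitch²·Σt = 1.93²·102.242 = 380.841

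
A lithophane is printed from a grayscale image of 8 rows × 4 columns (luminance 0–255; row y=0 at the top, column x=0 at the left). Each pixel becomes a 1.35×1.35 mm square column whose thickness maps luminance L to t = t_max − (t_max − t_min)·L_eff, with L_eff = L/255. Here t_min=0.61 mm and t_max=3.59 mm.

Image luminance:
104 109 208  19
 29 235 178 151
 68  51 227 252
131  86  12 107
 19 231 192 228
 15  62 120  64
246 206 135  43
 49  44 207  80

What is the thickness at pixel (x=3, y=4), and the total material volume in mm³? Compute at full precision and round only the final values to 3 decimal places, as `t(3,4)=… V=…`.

span = t_max - t_min = 3.59 - 0.61 = 2.980
L(3,4) = 228, L_eff = 228/255 = 0.894118
t(3,4) = 3.59 - 2.980·0.894118 = 0.926
Σt over all 8·4 pixels = 441214/6375 ≈ 69.2100392
V = pitch²·Σt = 1.35²·441214/6375 = 126.135

t(3,4)=0.926 V=126.135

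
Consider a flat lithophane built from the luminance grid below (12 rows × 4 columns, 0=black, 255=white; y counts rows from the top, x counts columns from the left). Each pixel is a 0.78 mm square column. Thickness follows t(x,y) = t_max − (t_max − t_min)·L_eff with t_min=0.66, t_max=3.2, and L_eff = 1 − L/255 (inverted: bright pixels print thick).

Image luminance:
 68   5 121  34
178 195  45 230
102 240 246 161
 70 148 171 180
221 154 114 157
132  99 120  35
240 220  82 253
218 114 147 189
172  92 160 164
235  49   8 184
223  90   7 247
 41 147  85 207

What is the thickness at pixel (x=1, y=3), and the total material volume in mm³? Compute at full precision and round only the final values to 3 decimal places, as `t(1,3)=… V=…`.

t(1,3)=2.134 V=60.483

span = t_max - t_min = 3.2 - 0.66 = 2.540
L(1,3) = 148, L_eff = 1 - 148/255 = 0.419608 (inverted)
t(1,3) = 3.2 - 2.540·0.419608 = 2.134
Σt over all 12·4 pixels = 7456/75 ≈ 99.4133333
V = pitch²·Σt = 0.78²·7456/75 = 60.483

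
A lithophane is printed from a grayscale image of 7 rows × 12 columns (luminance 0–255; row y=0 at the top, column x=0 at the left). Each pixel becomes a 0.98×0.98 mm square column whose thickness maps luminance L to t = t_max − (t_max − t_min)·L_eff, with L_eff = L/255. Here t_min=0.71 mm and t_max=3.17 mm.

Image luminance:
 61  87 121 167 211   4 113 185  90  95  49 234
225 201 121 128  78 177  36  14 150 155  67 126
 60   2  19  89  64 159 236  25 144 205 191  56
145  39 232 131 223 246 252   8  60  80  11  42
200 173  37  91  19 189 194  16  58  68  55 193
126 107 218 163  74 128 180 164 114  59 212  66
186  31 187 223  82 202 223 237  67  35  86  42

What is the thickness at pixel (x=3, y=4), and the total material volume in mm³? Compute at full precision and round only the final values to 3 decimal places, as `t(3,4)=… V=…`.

t(3,4)=2.292 V=161.982

span = t_max - t_min = 3.17 - 0.71 = 2.460
L(3,4) = 91, L_eff = 91/255 = 0.356863
t(3,4) = 3.17 - 2.460·0.356863 = 2.292
Σt over all 7·12 pixels = 716811/4250 ≈ 168.6614118
V = pitch²·Σt = 0.98²·716811/4250 = 161.982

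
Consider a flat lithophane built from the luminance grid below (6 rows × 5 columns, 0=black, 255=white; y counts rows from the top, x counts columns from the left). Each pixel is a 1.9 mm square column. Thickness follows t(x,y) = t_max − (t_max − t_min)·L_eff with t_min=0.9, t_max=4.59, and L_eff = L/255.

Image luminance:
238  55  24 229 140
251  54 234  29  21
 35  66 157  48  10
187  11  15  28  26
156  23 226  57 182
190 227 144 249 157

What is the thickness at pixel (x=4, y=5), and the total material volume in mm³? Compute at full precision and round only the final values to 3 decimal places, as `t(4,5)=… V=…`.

t(4,5)=2.318 V=315.881

span = t_max - t_min = 4.59 - 0.9 = 3.690
L(4,5) = 157, L_eff = 157/255 = 0.615686
t(4,5) = 4.59 - 3.690·0.615686 = 2.318
Σt over all 6·5 pixels = 743763/8500 ≈ 87.5015294
V = pitch²·Σt = 1.9²·743763/8500 = 315.881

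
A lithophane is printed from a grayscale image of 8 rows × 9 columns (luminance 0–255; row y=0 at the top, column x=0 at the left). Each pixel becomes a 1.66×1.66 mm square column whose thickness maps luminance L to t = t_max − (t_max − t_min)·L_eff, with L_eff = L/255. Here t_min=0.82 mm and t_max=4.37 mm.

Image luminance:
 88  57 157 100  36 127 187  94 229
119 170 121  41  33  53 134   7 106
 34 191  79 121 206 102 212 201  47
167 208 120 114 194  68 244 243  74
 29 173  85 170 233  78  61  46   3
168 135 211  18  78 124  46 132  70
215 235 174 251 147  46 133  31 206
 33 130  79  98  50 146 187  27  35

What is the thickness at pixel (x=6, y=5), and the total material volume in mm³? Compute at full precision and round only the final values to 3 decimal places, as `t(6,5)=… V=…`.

span = t_max - t_min = 4.37 - 0.82 = 3.550
L(6,5) = 46, L_eff = 46/255 = 0.180392
t(6,5) = 4.37 - 3.550·0.180392 = 3.730
Σt over all 8·9 pixels = 996407/5100 ≈ 195.3739216
V = pitch²·Σt = 1.66²·996407/5100 = 538.372

t(6,5)=3.730 V=538.372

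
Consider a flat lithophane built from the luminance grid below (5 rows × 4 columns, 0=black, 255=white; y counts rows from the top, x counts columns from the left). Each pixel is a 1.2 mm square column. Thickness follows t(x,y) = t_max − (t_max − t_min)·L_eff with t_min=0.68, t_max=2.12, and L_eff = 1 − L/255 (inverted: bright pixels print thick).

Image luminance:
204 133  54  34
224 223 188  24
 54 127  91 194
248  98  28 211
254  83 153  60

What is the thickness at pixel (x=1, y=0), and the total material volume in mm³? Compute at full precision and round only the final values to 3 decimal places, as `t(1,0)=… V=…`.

t(1,0)=1.431 V=41.418

span = t_max - t_min = 2.12 - 0.68 = 1.440
L(1,0) = 133, L_eff = 1 - 133/255 = 0.478431 (inverted)
t(1,0) = 2.12 - 1.440·0.478431 = 1.431
Σt over all 5·4 pixels = 12224/425 ≈ 28.7623529
V = pitch²·Σt = 1.2²·12224/425 = 41.418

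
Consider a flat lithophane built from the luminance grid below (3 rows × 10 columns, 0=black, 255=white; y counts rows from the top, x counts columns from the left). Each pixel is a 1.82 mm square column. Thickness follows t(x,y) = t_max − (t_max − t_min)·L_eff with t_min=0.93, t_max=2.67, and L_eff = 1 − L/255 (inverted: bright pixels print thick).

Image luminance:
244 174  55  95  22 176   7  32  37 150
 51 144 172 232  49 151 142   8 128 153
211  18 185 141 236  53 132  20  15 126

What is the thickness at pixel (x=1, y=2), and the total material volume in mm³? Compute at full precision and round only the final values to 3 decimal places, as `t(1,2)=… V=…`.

t(1,2)=1.053 V=168.337

span = t_max - t_min = 2.67 - 0.93 = 1.740
L(1,2) = 18, L_eff = 1 - 18/255 = 0.929412 (inverted)
t(1,2) = 2.67 - 1.740·0.929412 = 1.053
Σt over all 3·10 pixels = 107993/2125 ≈ 50.8202353
V = pitch²·Σt = 1.82²·107993/2125 = 168.337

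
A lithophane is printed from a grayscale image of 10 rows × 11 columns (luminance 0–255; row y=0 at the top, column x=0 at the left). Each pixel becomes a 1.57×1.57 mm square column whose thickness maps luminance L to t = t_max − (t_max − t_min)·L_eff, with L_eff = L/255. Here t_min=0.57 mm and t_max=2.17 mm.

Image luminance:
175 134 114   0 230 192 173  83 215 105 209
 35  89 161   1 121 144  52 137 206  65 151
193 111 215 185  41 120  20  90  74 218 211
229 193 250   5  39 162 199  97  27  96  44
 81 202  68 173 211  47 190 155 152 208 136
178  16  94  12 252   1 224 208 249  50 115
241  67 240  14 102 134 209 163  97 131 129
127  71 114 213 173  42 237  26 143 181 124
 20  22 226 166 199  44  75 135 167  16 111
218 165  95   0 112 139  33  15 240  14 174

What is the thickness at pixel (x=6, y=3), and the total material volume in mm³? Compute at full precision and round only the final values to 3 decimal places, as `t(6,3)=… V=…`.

t(6,3)=0.921 V=371.893

span = t_max - t_min = 2.17 - 0.57 = 1.600
L(6,3) = 199, L_eff = 199/255 = 0.780392
t(6,3) = 2.17 - 1.600·0.780392 = 0.921
Σt over all 10·11 pixels = 384733/2550 ≈ 150.8756863
V = pitch²·Σt = 1.57²·384733/2550 = 371.893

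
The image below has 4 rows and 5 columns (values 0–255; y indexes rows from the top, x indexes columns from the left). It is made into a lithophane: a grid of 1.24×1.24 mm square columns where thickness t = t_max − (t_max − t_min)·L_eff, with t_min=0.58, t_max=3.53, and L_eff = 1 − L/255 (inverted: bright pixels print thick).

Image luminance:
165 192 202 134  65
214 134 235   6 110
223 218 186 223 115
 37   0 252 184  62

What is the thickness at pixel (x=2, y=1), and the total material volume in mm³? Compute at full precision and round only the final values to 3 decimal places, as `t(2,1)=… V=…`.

t(2,1)=3.299 V=70.435

span = t_max - t_min = 3.53 - 0.58 = 2.950
L(2,1) = 235, L_eff = 1 - 235/255 = 0.078431 (inverted)
t(2,1) = 3.53 - 2.950·0.078431 = 3.299
Σt over all 4·5 pixels = 233623/5100 ≈ 45.8084314
V = pitch²·Σt = 1.24²·233623/5100 = 70.435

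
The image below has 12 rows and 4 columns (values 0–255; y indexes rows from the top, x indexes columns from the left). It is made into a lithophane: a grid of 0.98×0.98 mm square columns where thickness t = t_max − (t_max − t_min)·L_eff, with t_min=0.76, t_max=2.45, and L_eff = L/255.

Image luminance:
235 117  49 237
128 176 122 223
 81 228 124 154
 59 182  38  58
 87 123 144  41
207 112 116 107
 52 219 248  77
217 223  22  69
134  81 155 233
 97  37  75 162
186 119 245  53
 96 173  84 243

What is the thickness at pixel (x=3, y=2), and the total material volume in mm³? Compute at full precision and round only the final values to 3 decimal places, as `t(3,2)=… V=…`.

t(3,2)=1.429 V=71.901

span = t_max - t_min = 2.45 - 0.76 = 1.690
L(3,2) = 154, L_eff = 154/255 = 0.603922
t(3,2) = 2.45 - 1.690·0.603922 = 1.429
Σt over all 12·4 pixels = 477272/6375 ≈ 74.8661961
V = pitch²·Σt = 0.98²·477272/6375 = 71.901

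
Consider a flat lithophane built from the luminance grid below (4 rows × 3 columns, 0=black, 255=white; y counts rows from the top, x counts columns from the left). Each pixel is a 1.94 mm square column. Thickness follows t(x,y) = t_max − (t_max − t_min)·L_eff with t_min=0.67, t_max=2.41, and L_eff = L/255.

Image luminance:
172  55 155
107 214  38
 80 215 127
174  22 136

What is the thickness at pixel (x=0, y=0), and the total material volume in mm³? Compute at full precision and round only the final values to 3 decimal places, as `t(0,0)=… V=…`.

t(0,0)=1.236 V=70.450

span = t_max - t_min = 2.41 - 0.67 = 1.740
L(0,0) = 172, L_eff = 172/255 = 0.674510
t(0,0) = 2.41 - 1.740·0.674510 = 1.236
Σt over all 4·3 pixels = 15911/850 ≈ 18.7188235
V = pitch²·Σt = 1.94²·15911/850 = 70.450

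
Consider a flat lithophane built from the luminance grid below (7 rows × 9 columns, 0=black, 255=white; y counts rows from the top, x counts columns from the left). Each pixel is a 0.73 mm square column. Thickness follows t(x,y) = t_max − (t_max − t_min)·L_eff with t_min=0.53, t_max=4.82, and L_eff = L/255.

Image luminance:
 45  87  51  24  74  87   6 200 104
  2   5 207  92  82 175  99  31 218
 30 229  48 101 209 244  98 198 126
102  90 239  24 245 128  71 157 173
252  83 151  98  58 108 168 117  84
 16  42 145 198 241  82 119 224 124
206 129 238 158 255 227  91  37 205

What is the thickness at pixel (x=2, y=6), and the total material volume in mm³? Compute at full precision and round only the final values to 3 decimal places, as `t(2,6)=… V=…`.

span = t_max - t_min = 4.82 - 0.53 = 4.290
L(2,6) = 238, L_eff = 238/255 = 0.933333
t(2,6) = 4.82 - 4.290·0.933333 = 0.816
Σt over all 7·9 pixels = 1443259/8500 ≈ 169.7951765
V = pitch²·Σt = 0.73²·1443259/8500 = 90.484

t(2,6)=0.816 V=90.484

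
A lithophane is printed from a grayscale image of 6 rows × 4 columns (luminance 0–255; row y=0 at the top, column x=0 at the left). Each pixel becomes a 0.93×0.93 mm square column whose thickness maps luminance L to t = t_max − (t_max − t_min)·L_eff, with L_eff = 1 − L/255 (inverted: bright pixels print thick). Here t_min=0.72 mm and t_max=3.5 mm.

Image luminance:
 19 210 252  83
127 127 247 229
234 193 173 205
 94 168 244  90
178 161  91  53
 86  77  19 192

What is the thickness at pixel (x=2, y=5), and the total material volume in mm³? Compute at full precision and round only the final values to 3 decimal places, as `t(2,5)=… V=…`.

span = t_max - t_min = 3.5 - 0.72 = 2.780
L(2,5) = 19, L_eff = 1 - 19/255 = 0.925490 (inverted)
t(2,5) = 3.5 - 2.780·0.925490 = 0.927
Σt over all 6·4 pixels = 119008/2125 ≈ 56.0037647
V = pitch²·Σt = 0.93²·119008/2125 = 48.438

t(2,5)=0.927 V=48.438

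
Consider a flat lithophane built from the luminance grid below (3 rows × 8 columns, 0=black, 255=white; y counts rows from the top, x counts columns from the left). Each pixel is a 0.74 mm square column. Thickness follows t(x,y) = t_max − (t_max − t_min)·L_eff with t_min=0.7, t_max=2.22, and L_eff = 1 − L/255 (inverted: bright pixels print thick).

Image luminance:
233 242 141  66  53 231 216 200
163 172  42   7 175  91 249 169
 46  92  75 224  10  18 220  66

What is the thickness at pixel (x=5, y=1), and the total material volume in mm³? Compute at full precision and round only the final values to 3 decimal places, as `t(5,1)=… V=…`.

span = t_max - t_min = 2.22 - 0.7 = 1.520
L(5,1) = 91, L_eff = 1 - 91/255 = 0.643137 (inverted)
t(5,1) = 2.22 - 1.520·0.643137 = 1.242
Σt over all 3·8 pixels = 76246/2125 ≈ 35.8804706
V = pitch²·Σt = 0.74²·76246/2125 = 19.648

t(5,1)=1.242 V=19.648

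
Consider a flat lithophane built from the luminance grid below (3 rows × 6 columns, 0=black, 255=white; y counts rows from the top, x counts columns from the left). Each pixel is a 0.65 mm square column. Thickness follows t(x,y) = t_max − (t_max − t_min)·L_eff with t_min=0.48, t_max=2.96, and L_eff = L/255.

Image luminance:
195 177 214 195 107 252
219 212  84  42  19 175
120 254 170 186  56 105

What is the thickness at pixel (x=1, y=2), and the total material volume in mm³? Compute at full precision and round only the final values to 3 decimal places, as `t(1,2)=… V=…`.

t(1,2)=0.490 V=11.080

span = t_max - t_min = 2.96 - 0.48 = 2.480
L(1,2) = 254, L_eff = 254/255 = 0.996078
t(1,2) = 2.96 - 2.480·0.996078 = 0.490
Σt over all 3·6 pixels = 167176/6375 ≈ 26.2236863
V = pitch²·Σt = 0.65²·167176/6375 = 11.080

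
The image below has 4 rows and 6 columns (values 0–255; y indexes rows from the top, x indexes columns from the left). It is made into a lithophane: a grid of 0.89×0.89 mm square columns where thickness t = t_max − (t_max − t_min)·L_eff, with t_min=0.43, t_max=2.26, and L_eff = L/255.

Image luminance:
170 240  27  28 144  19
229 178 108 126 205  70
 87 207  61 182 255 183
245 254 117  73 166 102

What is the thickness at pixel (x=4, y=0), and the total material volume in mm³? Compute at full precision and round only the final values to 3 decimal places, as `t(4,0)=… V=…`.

span = t_max - t_min = 2.26 - 0.43 = 1.830
L(4,0) = 144, L_eff = 144/255 = 0.564706
t(4,0) = 2.26 - 1.830·0.564706 = 1.227
Σt over all 4·6 pixels = 62251/2125 ≈ 29.2945882
V = pitch²·Σt = 0.89²·62251/2125 = 23.204

t(4,0)=1.227 V=23.204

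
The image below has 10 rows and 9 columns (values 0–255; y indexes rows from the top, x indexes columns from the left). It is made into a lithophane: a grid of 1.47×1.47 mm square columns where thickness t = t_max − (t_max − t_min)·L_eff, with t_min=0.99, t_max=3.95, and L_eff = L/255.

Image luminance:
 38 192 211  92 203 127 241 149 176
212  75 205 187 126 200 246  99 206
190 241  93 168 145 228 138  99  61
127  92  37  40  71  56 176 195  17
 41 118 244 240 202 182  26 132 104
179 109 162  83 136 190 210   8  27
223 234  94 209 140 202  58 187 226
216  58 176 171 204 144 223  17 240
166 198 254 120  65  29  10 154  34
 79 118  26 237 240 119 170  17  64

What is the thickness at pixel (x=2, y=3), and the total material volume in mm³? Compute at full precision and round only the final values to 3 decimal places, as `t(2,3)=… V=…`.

t(2,3)=3.521 V=450.293

span = t_max - t_min = 3.95 - 0.99 = 2.960
L(2,3) = 37, L_eff = 37/255 = 0.145098
t(2,3) = 3.95 - 2.960·0.145098 = 3.521
Σt over all 10·9 pixels = 2656873/12750 ≈ 208.3821961
V = pitch²·Σt = 1.47²·2656873/12750 = 450.293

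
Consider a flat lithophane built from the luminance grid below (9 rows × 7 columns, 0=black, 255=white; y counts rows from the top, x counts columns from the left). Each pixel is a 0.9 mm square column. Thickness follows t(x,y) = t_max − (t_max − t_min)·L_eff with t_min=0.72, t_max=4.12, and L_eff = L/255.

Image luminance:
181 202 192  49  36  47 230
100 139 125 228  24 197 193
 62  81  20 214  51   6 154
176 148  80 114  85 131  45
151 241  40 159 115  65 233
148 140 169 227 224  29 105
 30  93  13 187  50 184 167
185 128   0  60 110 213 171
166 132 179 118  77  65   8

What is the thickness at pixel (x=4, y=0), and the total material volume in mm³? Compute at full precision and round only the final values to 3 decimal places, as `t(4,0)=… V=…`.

t(4,0)=3.640 V=127.170

span = t_max - t_min = 4.12 - 0.72 = 3.400
L(4,0) = 36, L_eff = 36/255 = 0.141176
t(4,0) = 4.12 - 3.400·0.141176 = 3.640
Σt over all 9·7 pixels = 157
V = pitch²·Σt = 0.9²·157 = 127.170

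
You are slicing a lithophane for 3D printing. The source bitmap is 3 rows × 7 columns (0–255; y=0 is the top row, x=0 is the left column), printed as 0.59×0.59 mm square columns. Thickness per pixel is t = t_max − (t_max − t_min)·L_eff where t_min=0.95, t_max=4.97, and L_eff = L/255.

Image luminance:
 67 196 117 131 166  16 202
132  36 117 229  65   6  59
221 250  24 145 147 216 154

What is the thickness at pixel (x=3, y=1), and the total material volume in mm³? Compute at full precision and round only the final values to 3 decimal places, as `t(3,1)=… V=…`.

t(3,1)=1.360 V=21.536

span = t_max - t_min = 4.97 - 0.95 = 4.020
L(3,1) = 229, L_eff = 229/255 = 0.898039
t(3,1) = 4.97 - 4.020·0.898039 = 1.360
Σt over all 3·7 pixels = 525881/8500 ≈ 61.8683529
V = pitch²·Σt = 0.59²·525881/8500 = 21.536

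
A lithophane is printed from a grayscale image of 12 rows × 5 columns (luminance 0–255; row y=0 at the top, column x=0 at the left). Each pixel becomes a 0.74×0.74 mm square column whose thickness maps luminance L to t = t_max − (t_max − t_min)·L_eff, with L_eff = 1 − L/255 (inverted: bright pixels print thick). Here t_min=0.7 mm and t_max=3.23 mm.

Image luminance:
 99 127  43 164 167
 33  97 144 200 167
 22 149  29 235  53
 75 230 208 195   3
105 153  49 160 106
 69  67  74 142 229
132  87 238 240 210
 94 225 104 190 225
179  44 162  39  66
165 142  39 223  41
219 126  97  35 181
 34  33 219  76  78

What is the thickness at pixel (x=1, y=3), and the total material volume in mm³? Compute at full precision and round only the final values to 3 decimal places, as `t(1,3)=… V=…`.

t(1,3)=2.982 V=63.948

span = t_max - t_min = 3.23 - 0.7 = 2.530
L(1,3) = 230, L_eff = 1 - 230/255 = 0.098039 (inverted)
t(1,3) = 3.23 - 2.530·0.098039 = 2.982
Σt over all 12·5 pixels = 2977861/25500 ≈ 116.7788627
V = pitch²·Σt = 0.74²·2977861/25500 = 63.948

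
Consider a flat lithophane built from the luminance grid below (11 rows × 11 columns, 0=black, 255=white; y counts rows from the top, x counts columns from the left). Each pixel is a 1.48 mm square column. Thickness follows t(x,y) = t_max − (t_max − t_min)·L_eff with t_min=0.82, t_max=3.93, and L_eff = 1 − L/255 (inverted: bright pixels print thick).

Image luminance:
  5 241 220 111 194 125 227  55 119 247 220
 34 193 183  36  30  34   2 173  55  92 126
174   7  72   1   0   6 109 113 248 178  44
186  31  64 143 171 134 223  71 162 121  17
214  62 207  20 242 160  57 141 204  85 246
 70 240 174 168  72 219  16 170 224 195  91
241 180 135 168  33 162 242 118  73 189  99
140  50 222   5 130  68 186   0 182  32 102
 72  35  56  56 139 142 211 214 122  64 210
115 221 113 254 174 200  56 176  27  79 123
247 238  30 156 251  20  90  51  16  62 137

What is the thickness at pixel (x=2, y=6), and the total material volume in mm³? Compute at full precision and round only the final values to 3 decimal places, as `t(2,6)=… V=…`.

t(2,6)=2.466 V=623.068

span = t_max - t_min = 3.93 - 0.82 = 3.110
L(2,6) = 135, L_eff = 1 - 135/255 = 0.470588 (inverted)
t(2,6) = 3.93 - 3.110·0.470588 = 2.466
Σt over all 11·11 pixels = 3626789/12750 ≈ 284.4540392
V = pitch²·Σt = 1.48²·3626789/12750 = 623.068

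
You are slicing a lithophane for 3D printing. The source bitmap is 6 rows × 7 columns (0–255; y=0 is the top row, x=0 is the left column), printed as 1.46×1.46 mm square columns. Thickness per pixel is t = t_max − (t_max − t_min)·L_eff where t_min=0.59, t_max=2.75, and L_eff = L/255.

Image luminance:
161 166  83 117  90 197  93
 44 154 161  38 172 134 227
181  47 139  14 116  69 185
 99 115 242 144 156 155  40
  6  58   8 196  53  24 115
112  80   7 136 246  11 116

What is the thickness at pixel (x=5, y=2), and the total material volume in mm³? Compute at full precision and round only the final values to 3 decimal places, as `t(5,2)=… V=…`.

span = t_max - t_min = 2.75 - 0.59 = 2.160
L(5,2) = 69, L_eff = 69/255 = 0.270588
t(5,2) = 2.75 - 2.160·0.270588 = 2.166
Σt over all 6·7 pixels = 321423/4250 ≈ 75.6289412
V = pitch²·Σt = 1.46²·321423/4250 = 161.211

t(5,2)=2.166 V=161.211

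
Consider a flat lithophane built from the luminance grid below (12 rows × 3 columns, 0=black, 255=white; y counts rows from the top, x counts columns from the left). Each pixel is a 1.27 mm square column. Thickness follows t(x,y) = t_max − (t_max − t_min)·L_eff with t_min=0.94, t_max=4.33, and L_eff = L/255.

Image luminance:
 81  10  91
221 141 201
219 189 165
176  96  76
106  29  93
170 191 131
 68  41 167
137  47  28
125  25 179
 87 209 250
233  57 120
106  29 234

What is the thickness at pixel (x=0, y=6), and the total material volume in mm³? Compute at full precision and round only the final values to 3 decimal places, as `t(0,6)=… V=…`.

t(0,6)=3.426 V=154.329

span = t_max - t_min = 4.33 - 0.94 = 3.390
L(0,6) = 68, L_eff = 68/255 = 0.266667
t(0,6) = 4.33 - 3.390·0.266667 = 3.426
Σt over all 12·3 pixels = 203329/2125 ≈ 95.6842353
V = pitch²·Σt = 1.27²·203329/2125 = 154.329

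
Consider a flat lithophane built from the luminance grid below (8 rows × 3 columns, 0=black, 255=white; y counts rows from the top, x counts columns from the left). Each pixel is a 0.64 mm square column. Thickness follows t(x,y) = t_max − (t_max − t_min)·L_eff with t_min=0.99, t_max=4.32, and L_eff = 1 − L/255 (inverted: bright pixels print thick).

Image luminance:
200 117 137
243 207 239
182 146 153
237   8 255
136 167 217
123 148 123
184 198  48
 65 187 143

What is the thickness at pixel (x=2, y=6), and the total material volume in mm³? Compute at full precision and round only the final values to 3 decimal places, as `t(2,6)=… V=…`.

span = t_max - t_min = 4.32 - 0.99 = 3.330
L(2,6) = 48, L_eff = 1 - 48/255 = 0.811765 (inverted)
t(2,6) = 4.32 - 3.330·0.811765 = 1.617
Σt over all 8·3 pixels = 630753/8500 ≈ 74.2062353
V = pitch²·Σt = 0.64²·630753/8500 = 30.395

t(2,6)=1.617 V=30.395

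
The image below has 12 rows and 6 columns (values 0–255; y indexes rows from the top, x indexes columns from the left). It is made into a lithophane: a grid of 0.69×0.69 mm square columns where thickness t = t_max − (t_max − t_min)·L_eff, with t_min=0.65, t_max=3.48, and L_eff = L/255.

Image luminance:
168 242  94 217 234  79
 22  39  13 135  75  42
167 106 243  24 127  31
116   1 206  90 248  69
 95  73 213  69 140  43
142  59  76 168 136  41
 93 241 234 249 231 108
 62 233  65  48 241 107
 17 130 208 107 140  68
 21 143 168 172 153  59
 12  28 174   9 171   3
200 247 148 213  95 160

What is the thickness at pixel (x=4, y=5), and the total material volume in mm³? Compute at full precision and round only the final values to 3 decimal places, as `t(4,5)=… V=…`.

span = t_max - t_min = 3.48 - 0.65 = 2.830
L(4,5) = 136, L_eff = 136/255 = 0.533333
t(4,5) = 3.48 - 2.830·0.533333 = 1.971
Σt over all 12·6 pixels = 3898597/25500 ≈ 152.8861569
V = pitch²·Σt = 0.69²·3898597/25500 = 72.789

t(4,5)=1.971 V=72.789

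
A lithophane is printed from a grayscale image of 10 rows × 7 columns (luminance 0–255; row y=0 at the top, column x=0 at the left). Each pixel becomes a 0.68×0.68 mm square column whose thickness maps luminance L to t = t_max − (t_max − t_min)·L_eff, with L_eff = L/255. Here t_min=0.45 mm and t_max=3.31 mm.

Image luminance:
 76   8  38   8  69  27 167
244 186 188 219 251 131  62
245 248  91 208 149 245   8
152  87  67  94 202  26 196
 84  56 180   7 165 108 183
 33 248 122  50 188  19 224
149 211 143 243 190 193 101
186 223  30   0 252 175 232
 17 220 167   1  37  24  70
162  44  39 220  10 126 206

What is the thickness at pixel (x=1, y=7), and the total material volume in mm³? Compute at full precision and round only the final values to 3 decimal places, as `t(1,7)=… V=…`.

t(1,7)=0.809 V=60.307

span = t_max - t_min = 3.31 - 0.45 = 2.860
L(1,7) = 223, L_eff = 223/255 = 0.874510
t(1,7) = 3.31 - 2.860·0.874510 = 0.809
Σt over all 10·7 pixels = 110859/850 ≈ 130.4223529
V = pitch²·Σt = 0.68²·110859/850 = 60.307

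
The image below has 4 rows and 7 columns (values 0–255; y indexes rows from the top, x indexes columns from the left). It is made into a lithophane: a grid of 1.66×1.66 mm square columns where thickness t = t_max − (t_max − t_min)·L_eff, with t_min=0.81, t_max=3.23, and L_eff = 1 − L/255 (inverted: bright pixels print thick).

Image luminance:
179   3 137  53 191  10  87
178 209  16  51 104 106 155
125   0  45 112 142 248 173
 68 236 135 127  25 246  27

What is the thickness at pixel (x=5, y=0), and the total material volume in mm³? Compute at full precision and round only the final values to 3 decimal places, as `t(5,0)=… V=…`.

span = t_max - t_min = 3.23 - 0.81 = 2.420
L(5,0) = 10, L_eff = 1 - 10/255 = 0.960784 (inverted)
t(5,0) = 3.23 - 2.420·0.960784 = 0.905
Σt over all 4·7 pixels = 337459/6375 ≈ 52.9347451
V = pitch²·Σt = 1.66²·337459/6375 = 145.867

t(5,0)=0.905 V=145.867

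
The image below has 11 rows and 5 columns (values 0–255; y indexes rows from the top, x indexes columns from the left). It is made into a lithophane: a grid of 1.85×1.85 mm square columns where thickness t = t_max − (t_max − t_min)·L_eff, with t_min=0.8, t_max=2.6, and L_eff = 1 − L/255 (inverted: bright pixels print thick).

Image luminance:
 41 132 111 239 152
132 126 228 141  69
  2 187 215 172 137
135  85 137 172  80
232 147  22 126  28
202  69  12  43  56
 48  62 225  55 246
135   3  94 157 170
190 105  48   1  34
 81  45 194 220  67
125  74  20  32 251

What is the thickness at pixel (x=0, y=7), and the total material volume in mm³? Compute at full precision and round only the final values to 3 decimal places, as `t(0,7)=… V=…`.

t(0,7)=1.753 V=303.080

span = t_max - t_min = 2.6 - 0.8 = 1.800
L(0,7) = 135, L_eff = 1 - 135/255 = 0.470588 (inverted)
t(0,7) = 2.6 - 1.800·0.470588 = 1.753
Σt over all 11·5 pixels = 37636/425 ≈ 88.5552941
V = pitch²·Σt = 1.85²·37636/425 = 303.080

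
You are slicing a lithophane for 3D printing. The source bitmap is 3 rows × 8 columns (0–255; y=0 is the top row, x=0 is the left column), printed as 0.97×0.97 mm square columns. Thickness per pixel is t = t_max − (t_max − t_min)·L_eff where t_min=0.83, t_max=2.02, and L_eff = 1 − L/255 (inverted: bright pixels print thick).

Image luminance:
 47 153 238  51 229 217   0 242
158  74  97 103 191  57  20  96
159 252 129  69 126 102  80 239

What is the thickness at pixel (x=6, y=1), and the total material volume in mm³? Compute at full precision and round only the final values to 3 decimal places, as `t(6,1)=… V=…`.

t(6,1)=0.923 V=32.482

span = t_max - t_min = 2.02 - 0.83 = 1.190
L(6,1) = 20, L_eff = 1 - 20/255 = 0.921569 (inverted)
t(6,1) = 2.02 - 1.190·0.921569 = 0.923
Σt over all 3·8 pixels = 34.522
V = pitch²·Σt = 0.97²·34.522 = 32.482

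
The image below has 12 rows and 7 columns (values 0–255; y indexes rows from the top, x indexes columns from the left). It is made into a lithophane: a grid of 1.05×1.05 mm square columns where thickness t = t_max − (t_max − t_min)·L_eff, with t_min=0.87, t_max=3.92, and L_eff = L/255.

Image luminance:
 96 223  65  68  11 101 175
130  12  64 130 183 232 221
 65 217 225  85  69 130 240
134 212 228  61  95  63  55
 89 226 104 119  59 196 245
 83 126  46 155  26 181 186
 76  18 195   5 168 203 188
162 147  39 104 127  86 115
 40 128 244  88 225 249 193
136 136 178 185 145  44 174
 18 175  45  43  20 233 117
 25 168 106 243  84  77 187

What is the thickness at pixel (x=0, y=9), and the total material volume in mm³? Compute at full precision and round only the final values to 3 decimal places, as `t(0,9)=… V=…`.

span = t_max - t_min = 3.92 - 0.87 = 3.050
L(0,9) = 136, L_eff = 136/255 = 0.533333
t(0,9) = 3.92 - 3.050·0.533333 = 2.293
Σt over all 12·7 pixels = 170393/850 ≈ 200.4623529
V = pitch²·Σt = 1.05²·170393/850 = 221.010

t(0,9)=2.293 V=221.010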